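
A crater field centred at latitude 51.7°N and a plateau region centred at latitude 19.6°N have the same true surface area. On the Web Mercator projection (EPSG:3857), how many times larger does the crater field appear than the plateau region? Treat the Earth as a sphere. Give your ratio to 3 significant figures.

Mercator is conformal with k = sec φ, so areal scale = k² = sec²φ.
At 51.7°: sec²(51.7°) = 1/0.6198² = 2.603.
At 19.6°: sec²(19.6°) = 1/0.9421² = 1.127.
Ratio = 2.603/1.127 = cos²(19.6°)/cos²(51.7°) ≈ 2.31.

2.31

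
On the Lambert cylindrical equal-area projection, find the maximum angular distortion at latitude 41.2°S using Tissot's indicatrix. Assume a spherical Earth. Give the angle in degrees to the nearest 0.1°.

The Lambert cylindrical equal-area projection is the cylindrical equal-area projection with its standard parallel at the equator (φ₀ = 0). A cylindrical equal-area projection with standard parallel φ₀ has meridian scale h = cos φ / cos φ₀ and parallel scale k = cos φ₀ / cos φ (so areas are preserved, h·k = 1).
At 41.2°: h = 0.7524, k = 1.329; principal scales a = 1.329, b = 0.7524.
sin(ω/2) = (a − b)/(a + b) = 0.5766/2.081 = 0.2770, so ω = 2 arcsin(0.2770) ≈ 32.2°.

32.2°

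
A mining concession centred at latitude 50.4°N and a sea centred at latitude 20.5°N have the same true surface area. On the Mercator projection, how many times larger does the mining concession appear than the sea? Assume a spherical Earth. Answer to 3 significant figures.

On Mercator, area is exaggerated by sec²φ = 1/cos²φ.
At 50.4°: sec²(50.4°) = 1/0.6374² = 2.461.
At 20.5°: sec²(20.5°) = 1/0.9367² = 1.140.
Ratio = 2.461/1.140 = cos²(20.5°)/cos²(50.4°) ≈ 2.16.

2.16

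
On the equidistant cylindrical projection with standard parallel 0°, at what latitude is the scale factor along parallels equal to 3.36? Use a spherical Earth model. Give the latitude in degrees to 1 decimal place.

72.7°

Plate carrée: h = 1, k = sec φ along parallels.
sec φ = 3.36  ⇒  cos φ = 0.2976  ⇒  φ ≈ 72.7°.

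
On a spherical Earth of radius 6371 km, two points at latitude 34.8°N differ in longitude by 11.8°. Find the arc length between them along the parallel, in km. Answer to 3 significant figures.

1080 km

Arc length along a parallel = R cos φ · Δλ (with Δλ in radians).
= 6371 × cos 34.8° × (11.8° × π/180) = 6371 × 0.8211 × 0.2059 ≈ 1080 km.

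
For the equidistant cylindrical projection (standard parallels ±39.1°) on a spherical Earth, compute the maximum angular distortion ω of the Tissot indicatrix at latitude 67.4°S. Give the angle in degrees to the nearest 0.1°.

39.5°

The equidistant cylindrical projection with φ₀ = 39.1° has h = 1 (meridians true) and k = cos φ₀ / cos φ along parallels.
At 67.4°: h = 1.000, k = 2.019; principal scales a = 2.019, b = 1.000.
sin(ω/2) = (a − b)/(a + b) = 1.019/3.019 = 0.3376, so ω = 2 arcsin(0.3376) ≈ 39.5°.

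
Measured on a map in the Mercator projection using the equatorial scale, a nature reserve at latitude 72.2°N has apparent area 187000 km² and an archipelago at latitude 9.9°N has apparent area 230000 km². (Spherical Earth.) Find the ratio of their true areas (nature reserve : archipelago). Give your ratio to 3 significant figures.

Since Mercator area scale is 1/cos²φ, the true area equals the apparent area multiplied by cos²φ.
True area of nature reserve: 187000 × cos²(72.2°) = 187000 × 0.09345 = 17480 km².
True area of archipelago: 230000 × cos²(9.9°) = 230000 × 0.9704 = 223200 km².
Ratio = 17480 / 223200 ≈ 0.0783.

0.0783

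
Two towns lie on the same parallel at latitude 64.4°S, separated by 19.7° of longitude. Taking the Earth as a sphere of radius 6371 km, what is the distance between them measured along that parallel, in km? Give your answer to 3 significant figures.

947 km

Arc length along a parallel = R cos φ · Δλ (with Δλ in radians).
= 6371 × cos 64.4° × (19.7° × π/180) = 6371 × 0.4321 × 0.3438 ≈ 947 km.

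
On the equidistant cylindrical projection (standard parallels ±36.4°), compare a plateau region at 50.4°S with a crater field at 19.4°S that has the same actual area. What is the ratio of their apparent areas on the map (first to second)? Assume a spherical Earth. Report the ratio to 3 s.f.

1.48

In the equirectangular projection with standard parallel φ₀ = 36.4° (x = Rλ cos φ₀, y = Rφ), meridians are true-scale (h = 1) and the parallel scale is k = cos φ₀ / cos φ.
Areal scale at 50.4°: h·k = 1.000 × 1.263 = 1.263.
Areal scale at 19.4°: h·k = 1.000 × 0.8533 = 0.8533.
Ratio = 1.263/0.8533 ≈ 1.48.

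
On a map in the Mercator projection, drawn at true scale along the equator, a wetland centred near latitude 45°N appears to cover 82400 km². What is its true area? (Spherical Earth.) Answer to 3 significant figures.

The Mercator projection is conformal; its linear scale factor is the same in every direction and equals sec φ = 1/cos φ.
Areal scale = k² = sec²φ = 1/cos²(45°) = 1/0.7071² = 2.000.
True area = apparent / (areal scale) = 82400 / 2.000 ≈ 41200 km².

41200 km²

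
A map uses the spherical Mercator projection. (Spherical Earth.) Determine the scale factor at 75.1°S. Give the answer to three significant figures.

3.89

The Mercator projection is conformal; its linear scale factor is the same in every direction and equals sec φ = 1/cos φ.
k = 1/cos 75.1° = 1/0.2571 = 3.889.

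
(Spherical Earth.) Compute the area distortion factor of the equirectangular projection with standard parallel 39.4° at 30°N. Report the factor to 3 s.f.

0.892

In the equirectangular projection with standard parallel φ₀ = 39.4° (x = Rλ cos φ₀, y = Rφ), meridians are true-scale (h = 1) and the parallel scale is k = cos φ₀ / cos φ.
Areal scale = h·k = 1 × cos φ₀ / cos φ; at 30°, h = 1.000, k = 0.8923, so h·k = 0.8923.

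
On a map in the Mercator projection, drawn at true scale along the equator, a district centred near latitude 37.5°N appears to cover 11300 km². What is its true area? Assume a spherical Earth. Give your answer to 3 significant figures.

For Mercator, h = k = sec φ (a conformal cylindrical projection has a single point scale, 1/cos φ).
Areal scale = k² = sec²φ = 1/cos²(37.5°) = 1/0.7934² = 1.589.
True area = apparent / (areal scale) = 11300 / 1.589 ≈ 7110 km².

7110 km²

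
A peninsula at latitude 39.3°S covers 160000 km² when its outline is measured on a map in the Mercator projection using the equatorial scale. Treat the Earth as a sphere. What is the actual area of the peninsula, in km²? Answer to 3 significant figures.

95800 km²

For Mercator, h = k = sec φ (a conformal cylindrical projection has a single point scale, 1/cos φ).
Areal scale = k² = sec²φ = 1/cos²(39.3°) = 1/0.7738² = 1.670.
True area = apparent / (areal scale) = 160000 / 1.670 ≈ 95800 km².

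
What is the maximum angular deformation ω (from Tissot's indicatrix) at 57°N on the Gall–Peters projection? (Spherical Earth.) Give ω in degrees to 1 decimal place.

Gall–Peters is a cylindrical equal-area projection with standard parallels at ±45°. Cylindrical equal-area (φ₀ = 45°): h = cos φ / cos 45° along meridians, k = cos 45° / cos φ along parallels; h·k = 1.
At 57°: h = 0.7702, k = 1.298; principal scales a = 1.298, b = 0.7702.
sin(ω/2) = (a − b)/(a + b) = 0.5281/2.069 = 0.2553, so ω = 2 arcsin(0.2553) ≈ 29.6°.

29.6°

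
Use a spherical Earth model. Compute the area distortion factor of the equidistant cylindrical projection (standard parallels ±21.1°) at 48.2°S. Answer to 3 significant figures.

With standard parallel φ₀ = 21.1°, the equirectangular projection gives x = Rλ cos φ₀, y = Rφ, so h = 1 and k = cos 21.1° / cos φ.
Areal scale = h·k = 1 × cos φ₀ / cos φ; at 48.2°, h = 1.000, k = 1.400, so h·k = 1.400.

1.40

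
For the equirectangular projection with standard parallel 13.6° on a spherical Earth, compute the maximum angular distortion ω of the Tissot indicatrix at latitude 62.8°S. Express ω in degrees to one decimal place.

42.2°

In the equirectangular projection with standard parallel φ₀ = 13.6° (x = Rλ cos φ₀, y = Rφ), meridians are true-scale (h = 1) and the parallel scale is k = cos φ₀ / cos φ.
At 62.8°: h = 1.000, k = 2.126; principal scales a = 2.126, b = 1.000.
sin(ω/2) = (a − b)/(a + b) = 1.126/3.126 = 0.3603, so ω = 2 arcsin(0.3603) ≈ 42.2°.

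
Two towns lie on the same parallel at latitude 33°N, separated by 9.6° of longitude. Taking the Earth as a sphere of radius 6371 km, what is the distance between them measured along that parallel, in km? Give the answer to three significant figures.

Arc length along a parallel = R cos φ · Δλ (with Δλ in radians).
= 6371 × cos 33° × (9.6° × π/180) = 6371 × 0.8387 × 0.1676 ≈ 895 km.

895 km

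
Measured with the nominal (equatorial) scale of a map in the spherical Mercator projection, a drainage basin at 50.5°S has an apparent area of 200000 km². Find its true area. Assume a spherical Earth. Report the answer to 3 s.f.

The Mercator projection is conformal; its linear scale factor is the same in every direction and equals sec φ = 1/cos φ.
Areal scale = k² = sec²φ = 1/cos²(50.5°) = 1/0.6361² = 2.472.
True area = apparent / (areal scale) = 200000 / 2.472 ≈ 80900 km².

80900 km²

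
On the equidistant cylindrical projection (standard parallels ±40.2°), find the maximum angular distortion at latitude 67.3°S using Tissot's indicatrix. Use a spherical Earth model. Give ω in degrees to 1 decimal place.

In the equirectangular projection with standard parallel φ₀ = 40.2° (x = Rλ cos φ₀, y = Rφ), meridians are true-scale (h = 1) and the parallel scale is k = cos φ₀ / cos φ.
At 67.3°: h = 1.000, k = 1.979; principal scales a = 1.979, b = 1.000.
sin(ω/2) = (a − b)/(a + b) = 0.9792/2.979 = 0.3287, so ω = 2 arcsin(0.3287) ≈ 38.4°.

38.4°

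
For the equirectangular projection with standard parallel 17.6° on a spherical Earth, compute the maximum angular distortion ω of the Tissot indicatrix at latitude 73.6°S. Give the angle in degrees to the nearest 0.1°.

65.8°

The equidistant cylindrical projection with φ₀ = 17.6° has h = 1 (meridians true) and k = cos φ₀ / cos φ along parallels.
At 73.6°: h = 1.000, k = 3.376; principal scales a = 3.376, b = 1.000.
sin(ω/2) = (a − b)/(a + b) = 2.376/4.376 = 0.5430, so ω = 2 arcsin(0.5430) ≈ 65.8°.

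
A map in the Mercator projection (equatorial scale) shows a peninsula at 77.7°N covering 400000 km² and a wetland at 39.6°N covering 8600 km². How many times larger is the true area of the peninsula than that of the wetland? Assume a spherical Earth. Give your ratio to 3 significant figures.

Mercator's areal exaggeration is sec²φ; hence true area = (apparent area) · cos²φ.
True area of peninsula: 400000 × cos²(77.7°) = 400000 × 0.04538 = 18150 km².
True area of wetland: 8600 × cos²(39.6°) = 8600 × 0.5937 = 5106 km².
Ratio = 18150 / 5106 ≈ 3.56.

3.56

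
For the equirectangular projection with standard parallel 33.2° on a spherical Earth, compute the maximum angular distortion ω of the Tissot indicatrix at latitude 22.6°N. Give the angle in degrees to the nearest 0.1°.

5.6°

In the equirectangular projection with standard parallel φ₀ = 33.2° (x = Rλ cos φ₀, y = Rφ), meridians are true-scale (h = 1) and the parallel scale is k = cos φ₀ / cos φ.
At 22.6°: h = 1.000, k = 0.9064; principal scales a = 1.000, b = 0.9064.
sin(ω/2) = (a − b)/(a + b) = 0.09364/1.906 = 0.04912, so ω = 2 arcsin(0.04912) ≈ 5.6°.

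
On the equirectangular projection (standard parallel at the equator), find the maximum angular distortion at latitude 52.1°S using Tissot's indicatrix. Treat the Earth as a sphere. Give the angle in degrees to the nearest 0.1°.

Plate carrée maps x = Rλ, y = Rφ. The meridian scale is h = 1 and the parallel scale is k = 1/cos φ = sec φ.
At 52.1°: h = 1.000, k = 1.628; principal scales a = 1.628, b = 1.000.
sin(ω/2) = (a − b)/(a + b) = 0.6279/2.628 = 0.2389, so ω = 2 arcsin(0.2389) ≈ 27.6°.

27.6°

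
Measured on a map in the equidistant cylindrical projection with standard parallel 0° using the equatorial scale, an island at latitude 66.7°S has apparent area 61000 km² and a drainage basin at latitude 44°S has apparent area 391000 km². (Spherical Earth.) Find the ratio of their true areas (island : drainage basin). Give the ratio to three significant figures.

0.0858

On the plate carrée, areal scale = h·k = 1 × sec φ, so true area = apparent × cos φ.
True area of island: 61000 × cos(66.7°) = 61000 × 0.3955 = 24130 km².
True area of drainage basin: 391000 × cos(44°) = 391000 × 0.7193 = 281300 km².
Ratio = 24130 / 281300 ≈ 0.0858.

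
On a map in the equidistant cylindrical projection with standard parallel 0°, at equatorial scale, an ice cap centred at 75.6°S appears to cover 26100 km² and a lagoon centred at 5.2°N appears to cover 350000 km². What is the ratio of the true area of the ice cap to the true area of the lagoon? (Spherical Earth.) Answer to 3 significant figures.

0.0186

Plate carrée has h = 1 and k = sec φ, giving areal scale sec φ; true area = (apparent area) · cos φ.
True area of ice cap: 26100 × cos(75.6°) = 26100 × 0.2487 = 6491 km².
True area of lagoon: 350000 × cos(5.2°) = 350000 × 0.9959 = 348600 km².
Ratio = 6491 / 348600 ≈ 0.0186.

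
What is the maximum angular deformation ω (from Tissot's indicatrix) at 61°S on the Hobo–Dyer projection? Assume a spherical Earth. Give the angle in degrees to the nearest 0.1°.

54.3°

The Hobo–Dyer projection is cylindrical equal-area with φ₀ = 37.5°. A cylindrical equal-area projection with standard parallel φ₀ has meridian scale h = cos φ / cos φ₀ and parallel scale k = cos φ₀ / cos φ (so areas are preserved, h·k = 1).
At 61°: h = 0.6111, k = 1.636; principal scales a = 1.636, b = 0.6111.
sin(ω/2) = (a − b)/(a + b) = 1.025/2.248 = 0.4562, so ω = 2 arcsin(0.4562) ≈ 54.3°.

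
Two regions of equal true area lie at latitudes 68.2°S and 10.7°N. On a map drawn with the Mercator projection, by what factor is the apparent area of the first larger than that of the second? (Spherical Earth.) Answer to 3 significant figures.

7.00

Mercator is conformal with k = sec φ, so areal scale = k² = sec²φ.
At 68.2°: sec²(68.2°) = 1/0.3714² = 7.251.
At 10.7°: sec²(10.7°) = 1/0.9826² = 1.036.
Ratio = 7.251/1.036 = cos²(10.7°)/cos²(68.2°) ≈ 7.00.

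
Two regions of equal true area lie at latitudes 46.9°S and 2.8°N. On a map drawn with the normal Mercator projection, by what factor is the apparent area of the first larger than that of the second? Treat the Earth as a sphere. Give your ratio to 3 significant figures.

2.14

Mercator is conformal with k = sec φ, so areal scale = k² = sec²φ.
At 46.9°: sec²(46.9°) = 1/0.6833² = 2.142.
At 2.8°: sec²(2.8°) = 1/0.9988² = 1.002.
Ratio = 2.142/1.002 = cos²(2.8°)/cos²(46.9°) ≈ 2.14.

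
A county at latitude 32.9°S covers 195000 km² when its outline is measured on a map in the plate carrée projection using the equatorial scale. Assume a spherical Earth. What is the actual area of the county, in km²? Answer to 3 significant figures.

164000 km²

Plate carrée maps x = Rλ, y = Rφ. The meridian scale is h = 1 and the parallel scale is k = 1/cos φ = sec φ.
Areal scale = h·k = 1 × sec φ; at 32.9°, h = 1.000, k = 1.191, so h·k = 1.191.
True area = apparent / (areal scale) = 195000 / 1.191 ≈ 164000 km².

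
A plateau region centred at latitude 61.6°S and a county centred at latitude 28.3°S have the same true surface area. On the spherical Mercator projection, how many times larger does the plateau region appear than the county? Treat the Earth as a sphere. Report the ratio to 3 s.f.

3.43

On Mercator, area is exaggerated by sec²φ = 1/cos²φ.
At 61.6°: sec²(61.6°) = 1/0.4756² = 4.421.
At 28.3°: sec²(28.3°) = 1/0.8805² = 1.290.
Ratio = 4.421/1.290 = cos²(28.3°)/cos²(61.6°) ≈ 3.43.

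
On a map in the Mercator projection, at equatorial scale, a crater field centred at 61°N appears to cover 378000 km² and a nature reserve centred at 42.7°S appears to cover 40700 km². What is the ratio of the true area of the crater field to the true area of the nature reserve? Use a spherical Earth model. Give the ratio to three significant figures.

4.04

Mercator's areal exaggeration is sec²φ; hence true area = (apparent area) · cos²φ.
True area of crater field: 378000 × cos²(61°) = 378000 × 0.2350 = 88850 km².
True area of nature reserve: 40700 × cos²(42.7°) = 40700 × 0.5401 = 21980 km².
Ratio = 88850 / 21980 ≈ 4.04.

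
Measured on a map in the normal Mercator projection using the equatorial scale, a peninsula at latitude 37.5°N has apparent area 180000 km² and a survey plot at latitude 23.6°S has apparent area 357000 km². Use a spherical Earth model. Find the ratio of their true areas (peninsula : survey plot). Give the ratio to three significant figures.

0.378

Since Mercator area scale is 1/cos²φ, the true area equals the apparent area multiplied by cos²φ.
True area of peninsula: 180000 × cos²(37.5°) = 180000 × 0.6294 = 113300 km².
True area of survey plot: 357000 × cos²(23.6°) = 357000 × 0.8397 = 299800 km².
Ratio = 113300 / 299800 ≈ 0.378.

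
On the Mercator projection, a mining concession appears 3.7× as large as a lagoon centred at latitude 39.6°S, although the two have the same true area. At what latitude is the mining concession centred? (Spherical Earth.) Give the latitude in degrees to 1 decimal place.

66.4°

On Mercator, (apparent₁)/(apparent₂) = sec²φ₁ / sec²φ₂ when true areas are equal.
cos²φ₂ / cos²φ₁ = 3.7  ⇒  cos φ₁ = cos 39.6° / √3.7 = 0.7705/1.924 = 0.4006.
φ₁ = arccos(0.4006) ≈ 66.4°.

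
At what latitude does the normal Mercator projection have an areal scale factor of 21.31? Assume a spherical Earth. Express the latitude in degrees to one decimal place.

Mercator areal scale is sec²φ.
sec²φ = 21.31  ⇒  cos²φ = 0.04693  ⇒  cos φ = 0.2166.
φ = arccos(0.2166) ≈ 77.5°.

77.5°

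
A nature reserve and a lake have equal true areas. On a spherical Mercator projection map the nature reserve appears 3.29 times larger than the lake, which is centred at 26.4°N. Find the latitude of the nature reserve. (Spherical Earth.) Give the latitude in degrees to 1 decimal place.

60.4°

Mercator areal scale is sec²φ, so apparent-area ratio = sec²φ₁ / sec²φ₂ = cos²φ₂ / cos²φ₁.
cos²φ₂ / cos²φ₁ = 3.29  ⇒  cos φ₁ = cos 26.4° / √3.29 = 0.8957/1.814 = 0.4938.
φ₁ = arccos(0.4938) ≈ 60.4°.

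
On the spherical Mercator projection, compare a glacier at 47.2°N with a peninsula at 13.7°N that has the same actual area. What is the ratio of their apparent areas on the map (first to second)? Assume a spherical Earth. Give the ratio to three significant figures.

Mercator areal scale is sec²φ.
At 47.2°: sec²(47.2°) = 1/0.6794² = 2.166.
At 13.7°: sec²(13.7°) = 1/0.9715² = 1.059.
Ratio = 2.166/1.059 = cos²(13.7°)/cos²(47.2°) ≈ 2.04.

2.04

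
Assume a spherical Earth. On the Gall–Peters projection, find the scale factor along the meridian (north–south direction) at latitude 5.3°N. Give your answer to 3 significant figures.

1.41

Gall–Peters is a cylindrical equal-area projection with standard parallels at ±45°. A cylindrical equal-area projection with standard parallel φ₀ has meridian scale h = cos φ / cos φ₀ and parallel scale k = cos φ₀ / cos φ (so areas are preserved, h·k = 1).
h = cos 5.3° / cos 45° = 0.9957/0.7071 = 1.408.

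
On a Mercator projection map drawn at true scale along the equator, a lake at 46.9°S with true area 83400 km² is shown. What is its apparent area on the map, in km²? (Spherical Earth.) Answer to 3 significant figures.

The Mercator projection is conformal; its linear scale factor is the same in every direction and equals sec φ = 1/cos φ.
Areal scale = k² = sec²φ = 1/cos²(46.9°) = 1/0.6833² = 2.142.
Apparent area = 83400 × 2.142 ≈ 179000 km².

179000 km²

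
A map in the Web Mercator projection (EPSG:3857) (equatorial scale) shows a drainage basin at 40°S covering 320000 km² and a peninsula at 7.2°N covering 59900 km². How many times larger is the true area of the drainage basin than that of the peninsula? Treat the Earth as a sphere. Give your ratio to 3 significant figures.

Since Mercator area scale is 1/cos²φ, the true area equals the apparent area multiplied by cos²φ.
True area of drainage basin: 320000 × cos²(40°) = 320000 × 0.5868 = 187800 km².
True area of peninsula: 59900 × cos²(7.2°) = 59900 × 0.9843 = 58960 km².
Ratio = 187800 / 58960 ≈ 3.18.

3.18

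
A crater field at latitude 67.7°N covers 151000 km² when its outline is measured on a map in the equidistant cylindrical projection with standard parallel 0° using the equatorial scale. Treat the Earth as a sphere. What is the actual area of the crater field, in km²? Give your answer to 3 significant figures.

Plate carrée maps x = Rλ, y = Rφ. The meridian scale is h = 1 and the parallel scale is k = 1/cos φ = sec φ.
Areal scale = h·k = 1 × sec φ; at 67.7°, h = 1.000, k = 2.635, so h·k = 2.635.
True area = apparent / (areal scale) = 151000 / 2.635 ≈ 57300 km².

57300 km²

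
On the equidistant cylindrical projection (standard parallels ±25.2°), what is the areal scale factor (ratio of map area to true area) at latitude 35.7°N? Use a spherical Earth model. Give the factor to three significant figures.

1.11

In the equirectangular projection with standard parallel φ₀ = 25.2° (x = Rλ cos φ₀, y = Rφ), meridians are true-scale (h = 1) and the parallel scale is k = cos φ₀ / cos φ.
Areal scale = h·k = 1 × cos φ₀ / cos φ; at 35.7°, h = 1.000, k = 1.114, so h·k = 1.114.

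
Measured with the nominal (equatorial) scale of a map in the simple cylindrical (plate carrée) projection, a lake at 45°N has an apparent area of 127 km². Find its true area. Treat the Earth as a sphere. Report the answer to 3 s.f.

89.8 km²

For the equirectangular projection with φ₀ = 0 (plate carrée), h = 1 along meridians and k = sec φ along parallels.
Areal scale = h·k = 1 × sec φ; at 45°, h = 1.000, k = 1.414, so h·k = 1.414.
True area = apparent / (areal scale) = 127 / 1.414 ≈ 89.8 km².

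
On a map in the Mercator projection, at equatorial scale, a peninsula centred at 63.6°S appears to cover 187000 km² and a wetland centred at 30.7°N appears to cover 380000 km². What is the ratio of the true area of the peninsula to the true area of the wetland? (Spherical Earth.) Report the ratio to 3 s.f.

0.132

Mercator's areal exaggeration is sec²φ; hence true area = (apparent area) · cos²φ.
True area of peninsula: 187000 × cos²(63.6°) = 187000 × 0.1977 = 36970 km².
True area of wetland: 380000 × cos²(30.7°) = 380000 × 0.7393 = 281000 km².
Ratio = 36970 / 281000 ≈ 0.132.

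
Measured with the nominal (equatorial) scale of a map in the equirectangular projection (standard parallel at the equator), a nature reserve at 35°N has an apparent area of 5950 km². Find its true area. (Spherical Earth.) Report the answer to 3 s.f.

For the equirectangular projection with φ₀ = 0 (plate carrée), h = 1 along meridians and k = sec φ along parallels.
Areal scale = h·k = 1 × sec φ; at 35°, h = 1.000, k = 1.221, so h·k = 1.221.
True area = apparent / (areal scale) = 5950 / 1.221 ≈ 4870 km².

4870 km²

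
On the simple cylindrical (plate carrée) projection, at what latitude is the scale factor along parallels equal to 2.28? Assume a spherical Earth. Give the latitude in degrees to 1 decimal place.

Plate carrée: h = 1, k = sec φ along parallels.
sec φ = 2.28  ⇒  cos φ = 0.4386  ⇒  φ ≈ 64.0°.

64.0°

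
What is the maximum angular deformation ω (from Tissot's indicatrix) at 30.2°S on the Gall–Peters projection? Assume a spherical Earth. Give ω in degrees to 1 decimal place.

Gall–Peters is a cylindrical equal-area projection with standard parallels at ±45°. For cylindrical equal-area with standard parallel φ₀, h = cos φ / cos φ₀ and k = cos φ₀ / cos φ, so h·k = 1.
At 30.2°: h = 1.222, k = 0.8182; principal scales a = 1.222, b = 0.8182.
sin(ω/2) = (a − b)/(a + b) = 0.4041/2.040 = 0.1981, so ω = 2 arcsin(0.1981) ≈ 22.8°.

22.8°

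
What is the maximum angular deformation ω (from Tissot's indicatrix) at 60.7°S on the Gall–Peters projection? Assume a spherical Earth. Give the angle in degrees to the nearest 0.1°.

Gall–Peters is a cylindrical equal-area projection with standard parallels at ±45°. Cylindrical equal-area (φ₀ = 45°): h = cos φ / cos 45° along meridians, k = cos 45° / cos φ along parallels; h·k = 1.
At 60.7°: h = 0.6921, k = 1.445; principal scales a = 1.445, b = 0.6921.
sin(ω/2) = (a − b)/(a + b) = 0.7528/2.137 = 0.3523, so ω = 2 arcsin(0.3523) ≈ 41.3°.

41.3°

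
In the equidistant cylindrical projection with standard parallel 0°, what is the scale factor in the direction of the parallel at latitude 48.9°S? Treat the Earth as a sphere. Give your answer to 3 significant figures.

1.52

Plate carrée maps x = Rλ, y = Rφ. The meridian scale is h = 1 and the parallel scale is k = 1/cos φ = sec φ.
k = 1/cos 48.9° = 1/0.6574 = 1.521.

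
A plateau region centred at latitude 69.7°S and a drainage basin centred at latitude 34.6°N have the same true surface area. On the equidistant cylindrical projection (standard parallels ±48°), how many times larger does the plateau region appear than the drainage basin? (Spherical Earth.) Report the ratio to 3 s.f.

The equidistant cylindrical projection with φ₀ = 48° has h = 1 (meridians true) and k = cos φ₀ / cos φ along parallels.
Areal scale at 69.7°: h·k = 1.000 × 1.929 = 1.929.
Areal scale at 34.6°: h·k = 1.000 × 0.8129 = 0.8129.
Ratio = 1.929/0.8129 ≈ 2.37.

2.37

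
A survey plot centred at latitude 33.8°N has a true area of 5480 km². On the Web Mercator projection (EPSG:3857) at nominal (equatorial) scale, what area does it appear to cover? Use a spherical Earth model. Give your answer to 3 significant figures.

7940 km²

Mercator is conformal, so the point scale is isotropic: h = k = sec φ = 1/cos φ.
Areal scale = k² = sec²φ = 1/cos²(33.8°) = 1/0.8310² = 1.448.
Apparent area = 5480 × 1.448 ≈ 7940 km².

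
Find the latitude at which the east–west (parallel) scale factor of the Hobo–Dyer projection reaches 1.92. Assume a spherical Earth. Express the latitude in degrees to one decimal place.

The Hobo–Dyer projection is cylindrical equal-area with φ₀ = 37.5°. Cylindrical equal-area (φ₀ = 37.5°): h = cos φ / cos 37.5° along meridians, k = cos 37.5° / cos φ along parallels; h·k = 1.
k = cos φ₀ / cos φ = 1.92  ⇒  cos φ = cos 37.5° / 1.92 = 0.4132.
φ = arccos(0.4132) ≈ 65.6°.

65.6°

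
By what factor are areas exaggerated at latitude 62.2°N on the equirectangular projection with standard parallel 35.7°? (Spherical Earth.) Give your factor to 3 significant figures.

With standard parallel φ₀ = 35.7°, the equirectangular projection gives x = Rλ cos φ₀, y = Rφ, so h = 1 and k = cos 35.7° / cos φ.
Areal scale = h·k = 1 × cos φ₀ / cos φ; at 62.2°, h = 1.000, k = 1.741, so h·k = 1.741.

1.74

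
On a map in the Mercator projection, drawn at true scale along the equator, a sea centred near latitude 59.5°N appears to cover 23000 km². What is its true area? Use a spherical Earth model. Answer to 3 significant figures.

For Mercator, h = k = sec φ (a conformal cylindrical projection has a single point scale, 1/cos φ).
Areal scale = k² = sec²φ = 1/cos²(59.5°) = 1/0.5075² = 3.882.
True area = apparent / (areal scale) = 23000 / 3.882 ≈ 5920 km².

5920 km²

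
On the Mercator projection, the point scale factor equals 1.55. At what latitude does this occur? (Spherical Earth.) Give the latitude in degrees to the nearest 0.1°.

49.8°

Mercator scale is k = sec φ = 1/cos φ.
1/cos φ = 1.55  ⇒  cos φ = 0.6452  ⇒  φ = arccos(0.6452) ≈ 49.8°.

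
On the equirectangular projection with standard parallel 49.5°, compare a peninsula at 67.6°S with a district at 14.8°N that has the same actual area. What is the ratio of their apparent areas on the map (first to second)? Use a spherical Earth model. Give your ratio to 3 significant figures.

In the equirectangular projection with standard parallel φ₀ = 49.5° (x = Rλ cos φ₀, y = Rφ), meridians are true-scale (h = 1) and the parallel scale is k = cos φ₀ / cos φ.
Areal scale at 67.6°: h·k = 1.000 × 1.704 = 1.704.
Areal scale at 14.8°: h·k = 1.000 × 0.6717 = 0.6717.
Ratio = 1.704/0.6717 ≈ 2.54.

2.54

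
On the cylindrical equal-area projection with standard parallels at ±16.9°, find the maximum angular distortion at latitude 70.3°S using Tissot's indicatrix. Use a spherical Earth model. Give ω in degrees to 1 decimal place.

Cylindrical equal-area (φ₀ = 16.9°): h = cos φ / cos 16.9° along meridians, k = cos 16.9° / cos φ along parallels; h·k = 1.
At 70.3°: h = 0.3523, k = 2.838; principal scales a = 2.838, b = 0.3523.
sin(ω/2) = (a − b)/(a + b) = 2.486/3.191 = 0.7792, so ω = 2 arcsin(0.7792) ≈ 102.4°.

102.4°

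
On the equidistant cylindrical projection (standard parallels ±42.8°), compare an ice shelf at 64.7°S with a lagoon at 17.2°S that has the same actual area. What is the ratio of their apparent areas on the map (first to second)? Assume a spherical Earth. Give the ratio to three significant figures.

2.24

In the equirectangular projection with standard parallel φ₀ = 42.8° (x = Rλ cos φ₀, y = Rφ), meridians are true-scale (h = 1) and the parallel scale is k = cos φ₀ / cos φ.
Areal scale at 64.7°: h·k = 1.000 × 1.717 = 1.717.
Areal scale at 17.2°: h·k = 1.000 × 0.7681 = 0.7681.
Ratio = 1.717/0.7681 ≈ 2.24.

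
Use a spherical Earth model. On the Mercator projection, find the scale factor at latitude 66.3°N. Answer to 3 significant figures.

2.49

For Mercator, h = k = sec φ (a conformal cylindrical projection has a single point scale, 1/cos φ).
k = 1/cos 66.3° = 1/0.4019 = 2.488.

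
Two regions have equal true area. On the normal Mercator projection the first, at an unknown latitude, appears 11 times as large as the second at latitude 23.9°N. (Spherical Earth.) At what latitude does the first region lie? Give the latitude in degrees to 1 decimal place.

74.0°

For equal true areas on Mercator, apparent areas scale as sec²φ, so the ratio is cos²φ₂ / cos²φ₁.
cos²φ₂ / cos²φ₁ = 11  ⇒  cos φ₁ = cos 23.9° / √11 = 0.9143/3.317 = 0.2757.
φ₁ = arccos(0.2757) ≈ 74.0°.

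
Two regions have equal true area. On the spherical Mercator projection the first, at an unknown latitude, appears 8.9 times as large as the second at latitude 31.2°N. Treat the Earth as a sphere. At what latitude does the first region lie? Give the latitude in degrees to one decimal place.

Mercator areal scale is sec²φ, so apparent-area ratio = sec²φ₁ / sec²φ₂ = cos²φ₂ / cos²φ₁.
cos²φ₂ / cos²φ₁ = 8.9  ⇒  cos φ₁ = cos 31.2° / √8.9 = 0.8554/2.983 = 0.2867.
φ₁ = arccos(0.2867) ≈ 73.3°.

73.3°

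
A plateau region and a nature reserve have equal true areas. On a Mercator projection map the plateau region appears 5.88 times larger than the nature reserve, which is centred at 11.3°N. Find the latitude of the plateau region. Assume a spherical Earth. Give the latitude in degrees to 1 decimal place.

66.1°

Mercator areal scale is sec²φ, so apparent-area ratio = sec²φ₁ / sec²φ₂ = cos²φ₂ / cos²φ₁.
cos²φ₂ / cos²φ₁ = 5.88  ⇒  cos φ₁ = cos 11.3° / √5.88 = 0.9806/2.425 = 0.4044.
φ₁ = arccos(0.4044) ≈ 66.1°.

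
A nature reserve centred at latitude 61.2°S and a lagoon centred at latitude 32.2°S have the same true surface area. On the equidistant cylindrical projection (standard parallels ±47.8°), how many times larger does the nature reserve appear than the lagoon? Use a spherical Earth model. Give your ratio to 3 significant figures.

1.76

The equidistant cylindrical projection with φ₀ = 47.8° has h = 1 (meridians true) and k = cos φ₀ / cos φ along parallels.
Areal scale at 61.2°: h·k = 1.000 × 1.394 = 1.394.
Areal scale at 32.2°: h·k = 1.000 × 0.7938 = 0.7938.
Ratio = 1.394/0.7938 ≈ 1.76.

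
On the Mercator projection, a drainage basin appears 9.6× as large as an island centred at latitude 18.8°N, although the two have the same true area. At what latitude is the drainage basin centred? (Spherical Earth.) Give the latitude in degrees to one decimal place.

On Mercator, (apparent₁)/(apparent₂) = sec²φ₁ / sec²φ₂ when true areas are equal.
cos²φ₂ / cos²φ₁ = 9.6  ⇒  cos φ₁ = cos 18.8° / √9.6 = 0.9466/3.098 = 0.3055.
φ₁ = arccos(0.3055) ≈ 72.2°.

72.2°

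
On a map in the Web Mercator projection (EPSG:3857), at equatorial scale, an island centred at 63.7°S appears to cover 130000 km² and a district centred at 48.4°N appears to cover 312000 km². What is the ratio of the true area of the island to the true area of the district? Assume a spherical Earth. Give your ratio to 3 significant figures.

0.186

Since Mercator area scale is 1/cos²φ, the true area equals the apparent area multiplied by cos²φ.
True area of island: 130000 × cos²(63.7°) = 130000 × 0.1963 = 25520 km².
True area of district: 312000 × cos²(48.4°) = 312000 × 0.4408 = 137500 km².
Ratio = 25520 / 137500 ≈ 0.186.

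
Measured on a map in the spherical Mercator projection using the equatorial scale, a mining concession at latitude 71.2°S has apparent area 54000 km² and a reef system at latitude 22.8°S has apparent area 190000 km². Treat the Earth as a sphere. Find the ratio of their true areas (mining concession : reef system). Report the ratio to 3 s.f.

On Mercator the areal scale is sec²φ, so true area = apparent × cos²φ.
True area of mining concession: 54000 × cos²(71.2°) = 54000 × 0.1039 = 5608 km².
True area of reef system: 190000 × cos²(22.8°) = 190000 × 0.8498 = 161500 km².
Ratio = 5608 / 161500 ≈ 0.0347.

0.0347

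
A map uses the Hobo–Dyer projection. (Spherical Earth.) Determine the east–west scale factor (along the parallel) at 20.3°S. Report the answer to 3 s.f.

0.846

Hobo–Dyer is a cylindrical equal-area projection with standard parallels at ±37.5°. Cylindrical equal-area (φ₀ = 37.5°): h = cos φ / cos 37.5° along meridians, k = cos 37.5° / cos φ along parallels; h·k = 1.
k = cos 37.5° / cos 20.3° = 0.7934/0.9379 = 0.8459.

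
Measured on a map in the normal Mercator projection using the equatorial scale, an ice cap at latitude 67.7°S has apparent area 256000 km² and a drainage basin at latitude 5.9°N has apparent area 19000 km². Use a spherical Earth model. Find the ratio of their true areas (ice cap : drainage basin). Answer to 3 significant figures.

Since Mercator area scale is 1/cos²φ, the true area equals the apparent area multiplied by cos²φ.
True area of ice cap: 256000 × cos²(67.7°) = 256000 × 0.1440 = 36860 km².
True area of drainage basin: 19000 × cos²(5.9°) = 19000 × 0.9894 = 18800 km².
Ratio = 36860 / 18800 ≈ 1.96.

1.96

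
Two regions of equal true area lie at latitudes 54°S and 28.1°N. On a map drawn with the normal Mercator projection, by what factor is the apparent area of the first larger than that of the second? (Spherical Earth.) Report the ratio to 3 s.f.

Mercator is conformal with k = sec φ, so areal scale = k² = sec²φ.
At 54°: sec²(54°) = 1/0.5878² = 2.894.
At 28.1°: sec²(28.1°) = 1/0.8821² = 1.285.
Ratio = 2.894/1.285 = cos²(28.1°)/cos²(54°) ≈ 2.25.

2.25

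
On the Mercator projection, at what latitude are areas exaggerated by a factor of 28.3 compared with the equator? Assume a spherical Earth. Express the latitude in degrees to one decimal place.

Mercator areal scale is sec²φ.
sec²φ = 28.3  ⇒  cos²φ = 0.03534  ⇒  cos φ = 0.1880.
φ = arccos(0.1880) ≈ 79.2°.

79.2°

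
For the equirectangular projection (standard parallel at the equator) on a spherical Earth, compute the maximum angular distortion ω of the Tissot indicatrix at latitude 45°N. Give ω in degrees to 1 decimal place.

Plate carrée maps x = Rλ, y = Rφ. The meridian scale is h = 1 and the parallel scale is k = 1/cos φ = sec φ.
At 45°: h = 1.000, k = 1.414; principal scales a = 1.414, b = 1.000.
sin(ω/2) = (a − b)/(a + b) = 0.4142/2.414 = 0.1716, so ω = 2 arcsin(0.1716) ≈ 19.8°.

19.8°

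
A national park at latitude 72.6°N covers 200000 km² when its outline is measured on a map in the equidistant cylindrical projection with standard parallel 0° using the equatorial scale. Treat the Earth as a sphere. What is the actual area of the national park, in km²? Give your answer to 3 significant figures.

59800 km²

In the plate carrée (x = Rλ, y = Rφ), meridians are true-scale (h = 1) and parallels are stretched by k = sec φ.
Areal scale = h·k = 1 × sec φ; at 72.6°, h = 1.000, k = 3.344, so h·k = 3.344.
True area = apparent / (areal scale) = 200000 / 3.344 ≈ 59800 km².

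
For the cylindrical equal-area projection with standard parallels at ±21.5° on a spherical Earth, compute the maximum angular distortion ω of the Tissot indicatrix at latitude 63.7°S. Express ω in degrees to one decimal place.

A cylindrical equal-area projection with standard parallel φ₀ has meridian scale h = cos φ / cos φ₀ and parallel scale k = cos φ₀ / cos φ (so areas are preserved, h·k = 1).
At 63.7°: h = 0.4762, k = 2.100; principal scales a = 2.100, b = 0.4762.
sin(ω/2) = (a − b)/(a + b) = 1.624/2.576 = 0.6303, so ω = 2 arcsin(0.6303) ≈ 78.1°.

78.1°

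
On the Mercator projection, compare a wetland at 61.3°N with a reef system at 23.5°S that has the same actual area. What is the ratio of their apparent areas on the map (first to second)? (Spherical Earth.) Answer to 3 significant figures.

Mercator is conformal with k = sec φ, so areal scale = k² = sec²φ.
At 61.3°: sec²(61.3°) = 1/0.4802² = 4.336.
At 23.5°: sec²(23.5°) = 1/0.9171² = 1.189.
Ratio = 4.336/1.189 = cos²(23.5°)/cos²(61.3°) ≈ 3.65.

3.65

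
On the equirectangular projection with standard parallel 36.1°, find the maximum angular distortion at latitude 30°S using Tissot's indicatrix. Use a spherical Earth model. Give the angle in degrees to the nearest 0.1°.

With standard parallel φ₀ = 36.1°, the equirectangular projection gives x = Rλ cos φ₀, y = Rφ, so h = 1 and k = cos 36.1° / cos φ.
At 30°: h = 1.000, k = 0.9330; principal scales a = 1.000, b = 0.9330.
sin(ω/2) = (a − b)/(a + b) = 0.06701/1.933 = 0.03467, so ω = 2 arcsin(0.03467) ≈ 4.0°.

4.0°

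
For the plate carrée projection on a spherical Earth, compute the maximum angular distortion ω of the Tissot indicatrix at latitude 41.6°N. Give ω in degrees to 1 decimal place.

For the equirectangular projection with φ₀ = 0 (plate carrée), h = 1 along meridians and k = sec φ along parallels.
At 41.6°: h = 1.000, k = 1.337; principal scales a = 1.337, b = 1.000.
sin(ω/2) = (a − b)/(a + b) = 0.3373/2.337 = 0.1443, so ω = 2 arcsin(0.1443) ≈ 16.6°.

16.6°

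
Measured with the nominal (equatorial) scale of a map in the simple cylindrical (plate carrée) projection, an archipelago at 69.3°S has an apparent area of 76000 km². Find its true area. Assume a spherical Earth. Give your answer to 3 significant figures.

Plate carrée maps x = Rλ, y = Rφ. The meridian scale is h = 1 and the parallel scale is k = 1/cos φ = sec φ.
Areal scale = h·k = 1 × sec φ; at 69.3°, h = 1.000, k = 2.829, so h·k = 2.829.
True area = apparent / (areal scale) = 76000 / 2.829 ≈ 26900 km².

26900 km²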